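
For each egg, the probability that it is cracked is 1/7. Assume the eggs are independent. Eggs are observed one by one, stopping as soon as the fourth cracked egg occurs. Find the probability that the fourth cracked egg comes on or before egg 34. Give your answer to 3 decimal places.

0.736

Finishing within 34 eggs ⇔ at least 4 successes in the first 34. With X ~ Binomial(34, 0.142857), P(Y ≤ 34) = 1 − P(X ≤ 3).
  k=0: C(34,0)·0.142857^0·0.857143^34 = 0.00529
  k=1: C(34,1)·0.142857^1·0.857143^33 = 0.03000
  k=2: C(34,2)·0.142857^2·0.857143^32 = 0.08250
  k=3: C(34,3)·0.142857^3·0.857143^31 = 0.14667
1 − 0.26447 = 0.73553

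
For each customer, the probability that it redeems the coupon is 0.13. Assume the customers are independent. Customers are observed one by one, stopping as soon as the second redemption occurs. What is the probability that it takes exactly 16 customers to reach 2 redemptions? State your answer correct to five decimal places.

0.03608

Y = trial on which the second success occurs; negative binomial, r=2, p=0.13.
P(Y=16) = C(15,1) · p^2 · (1−p)^14
= 15 · 0.0169 · 0.14232 = 0.0360784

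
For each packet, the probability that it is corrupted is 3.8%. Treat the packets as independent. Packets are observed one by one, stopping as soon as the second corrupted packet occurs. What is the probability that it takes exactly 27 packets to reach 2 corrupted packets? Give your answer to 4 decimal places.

0.0143

Y = trial on which the second success occurs; negative binomial, r=2, p=0.038.
P(Y=27) = C(26,1) · p^2 · (1−p)^25
= 26 · 0.001444 · 0.37964 = 0.014253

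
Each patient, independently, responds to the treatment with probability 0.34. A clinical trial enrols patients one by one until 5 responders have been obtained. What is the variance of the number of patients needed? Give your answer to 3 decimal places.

Y = total patients until the fifth success; negative binomial with r=5, p=0.34.
Var(Y) = r(1−p)/p² = 5·0.66 / 0.34² = 28.54671

28.547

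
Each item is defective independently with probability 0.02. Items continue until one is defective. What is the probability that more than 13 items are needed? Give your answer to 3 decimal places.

Y = number of items to the first success; geometric, p = 0.02.
P(Y > 13) = P(first 13 all fail) = (1−p)^13 = 0.76902

0.769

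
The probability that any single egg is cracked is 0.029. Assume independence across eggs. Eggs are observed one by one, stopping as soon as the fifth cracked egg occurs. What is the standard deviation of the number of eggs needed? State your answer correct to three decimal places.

Y = total eggs until the fifth success; negative binomial with r=5, p=0.029.
SD(Y) = √[r(1−p)/p²] = √(5772.88942) = 75.97953

75.980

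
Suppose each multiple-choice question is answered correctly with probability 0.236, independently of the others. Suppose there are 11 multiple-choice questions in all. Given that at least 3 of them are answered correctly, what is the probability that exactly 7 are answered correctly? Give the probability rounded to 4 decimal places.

0.0092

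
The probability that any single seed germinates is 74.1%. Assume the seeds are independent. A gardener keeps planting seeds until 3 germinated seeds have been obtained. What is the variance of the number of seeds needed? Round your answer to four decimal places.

Y = total seeds until the third success; negative binomial with r=3, p=0.741.
Var(Y) = r(1−p)/p² = 3·0.259 / 0.741² = 1.415092

1.4151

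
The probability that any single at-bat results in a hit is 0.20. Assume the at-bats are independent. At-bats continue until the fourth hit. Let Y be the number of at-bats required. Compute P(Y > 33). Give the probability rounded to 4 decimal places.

Needing more than 33 at-bats ⇔ fewer than 4 successes in the first 33. With X ~ Binomial(33, 0.20), P(Y > 33) = P(X ≤ 3).
  k=0: C(33,0)·0.20^0·0.80^33 = 0.000634
  k=1: C(33,1)·0.20^1·0.80^32 = 0.005229
  k=2: C(33,2)·0.20^2·0.80^31 = 0.020916
  k=3: C(33,3)·0.20^3·0.80^30 = 0.054034
P(X ≤ 3) = 0.080813

0.0808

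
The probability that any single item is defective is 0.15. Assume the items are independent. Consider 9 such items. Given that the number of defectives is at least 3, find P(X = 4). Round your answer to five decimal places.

0.20094

X ~ Binomial(9, 0.15). Want P(X=4 | X≥3) = P(X=4) / P(X≥3).
P(X=4) = C(9,4)·0.15^4·0.85^5 = 0.0283029
P(X≥3) = 1 − 0.2316169 − 0.3678622 − 0.2596674 = 0.1408534
Ratio = 0.0283029 / 0.1408534 = 0.2009384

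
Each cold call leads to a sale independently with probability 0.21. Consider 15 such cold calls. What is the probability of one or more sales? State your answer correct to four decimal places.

P(at least one) = 1 − P(none) = 1 − (1 − 0.21)^15
= 1 − 0.029134 = 0.970866

0.9709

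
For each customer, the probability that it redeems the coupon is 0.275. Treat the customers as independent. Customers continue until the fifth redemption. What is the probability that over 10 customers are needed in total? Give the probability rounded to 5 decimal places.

0.88924

Needing more than 10 customers ⇔ fewer than 5 successes in the first 10. With X ~ Binomial(10, 0.275), P(Y > 10) = P(X ≤ 4).
  k=0: C(10,0)·0.275^0·0.725^10 = 0.0401218
  k=1: C(10,1)·0.275^1·0.725^9 = 0.1521860
  k=2: C(10,2)·0.275^2·0.725^8 = 0.2597658
  k=3: C(10,3)·0.275^3·0.725^7 = 0.2627516
  k=4: C(10,4)·0.275^4·0.725^6 = 0.1744127
P(X ≤ 4) = 0.8892379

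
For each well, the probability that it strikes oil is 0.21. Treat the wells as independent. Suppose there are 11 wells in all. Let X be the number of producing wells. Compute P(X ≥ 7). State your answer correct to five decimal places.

0.00265

X ~ Binomial(11, 0.21); P(X ≥ 7) = Σ C(11,k) p^k (1−p)^(11−k) over k:
  k=7: C(11,7)·0.21^7·0.79^4 = 0.0023150
  k=8: C(11,8)·0.21^8·0.79^3 = 0.0003077
  k=9: C(11,9)·0.21^9·0.79^2 = 0.0000273
  k=10: C(11,10)·0.21^10·0.79^1 = 0.0000014
  k=11: C(11,11)·0.21^11·0.79^0 = 0.0000000
Total = 0.0026515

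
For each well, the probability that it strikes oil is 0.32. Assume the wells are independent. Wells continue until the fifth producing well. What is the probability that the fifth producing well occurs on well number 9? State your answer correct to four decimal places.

0.0502

Y = trial on which the fifth success occurs; negative binomial, r=5, p=0.32.
P(Y=9) = C(8,4) · p^5 · (1−p)^4
= 70 · 0.0033554 · 0.21381 = 0.050221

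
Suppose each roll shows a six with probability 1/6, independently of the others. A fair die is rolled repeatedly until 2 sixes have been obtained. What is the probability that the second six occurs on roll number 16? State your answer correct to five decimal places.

Y = trial on which the second success occurs; negative binomial, r=2, p=0.166667.
P(Y=16) = C(15,1) · p^2 · (1−p)^14
= 15 · 0.027778 · 0.077887 = 0.0324527

0.03245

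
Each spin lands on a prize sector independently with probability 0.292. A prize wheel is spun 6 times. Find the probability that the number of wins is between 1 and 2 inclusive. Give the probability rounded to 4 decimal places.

0.6330

X ~ Binomial(6, 0.292); P(1 ≤ X ≤ 2) = Σ C(6,k) p^k (1−p)^(6−k) over k:
  k=1: C(6,1)·0.292^1·0.708^5 = 0.311674
  k=2: C(6,2)·0.292^2·0.708^4 = 0.321359
Total = 0.633033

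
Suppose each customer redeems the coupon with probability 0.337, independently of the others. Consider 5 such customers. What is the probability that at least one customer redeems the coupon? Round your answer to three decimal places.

P(at least one) = 1 − P(none) = 1 − (1 − 0.337)^5
= 1 − 0.12811 = 0.87189

0.872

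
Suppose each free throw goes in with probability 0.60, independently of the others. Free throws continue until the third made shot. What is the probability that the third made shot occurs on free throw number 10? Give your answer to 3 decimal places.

Y = trial on which the third success occurs; negative binomial, r=3, p=0.60.
P(Y=10) = C(9,2) · p^3 · (1−p)^7
= 36 · 0.216 · 0.0016384 = 0.01274

0.013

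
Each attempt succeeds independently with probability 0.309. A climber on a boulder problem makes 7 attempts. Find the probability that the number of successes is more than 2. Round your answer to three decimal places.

0.373

X ~ Binomial(7, 0.309); P(X ≥ 3) = Σ C(7,k) p^k (1−p)^(7−k) over k:
  k=3: C(7,3)·0.309^3·0.691^4 = 0.23543
  k=4: C(7,4)·0.309^4·0.691^3 = 0.10528
  k=5: C(7,5)·0.309^5·0.691^2 = 0.02825
  k=6: C(7,6)·0.309^6·0.691^1 = 0.00421
  k=7: C(7,7)·0.309^7·0.691^0 = 0.00027
Total = 0.37343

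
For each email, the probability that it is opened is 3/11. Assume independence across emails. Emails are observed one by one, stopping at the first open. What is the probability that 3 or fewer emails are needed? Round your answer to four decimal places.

0.6153

Y = number of emails to the first success; geometric, p = 0.272727.
P(Y ≤ 3) = 1 − (1−p)^3 = 1 − 0.384673 = 0.615327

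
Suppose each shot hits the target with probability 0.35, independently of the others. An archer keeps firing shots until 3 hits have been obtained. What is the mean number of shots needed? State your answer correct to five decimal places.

Y = total shots until the third success; negative binomial with r=3, p=0.35.
E[Y] = r / p = 3 / 0.35 = 8.5714286

8.57143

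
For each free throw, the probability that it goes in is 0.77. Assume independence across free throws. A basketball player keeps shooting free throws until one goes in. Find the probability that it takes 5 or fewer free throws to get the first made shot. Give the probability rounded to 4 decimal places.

Y = number of free throws to the first success; geometric, p = 0.77.
P(Y ≤ 5) = 1 − (1−p)^5 = 1 − 0.000644 = 0.999356

0.9994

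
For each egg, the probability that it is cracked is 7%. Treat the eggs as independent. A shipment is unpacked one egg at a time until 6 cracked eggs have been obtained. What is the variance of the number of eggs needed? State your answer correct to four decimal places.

1138.7755

Y = total eggs until the sixth success; negative binomial with r=6, p=0.07.
Var(Y) = r(1−p)/p² = 6·0.93 / 0.07² = 1138.775510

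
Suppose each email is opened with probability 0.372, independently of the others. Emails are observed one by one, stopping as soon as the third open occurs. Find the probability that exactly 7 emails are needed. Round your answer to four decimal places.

Y = trial on which the third success occurs; negative binomial, r=3, p=0.372.
P(Y=7) = C(6,2) · p^3 · (1−p)^4
= 15 · 0.051479 · 0.15554 = 0.120104

0.1201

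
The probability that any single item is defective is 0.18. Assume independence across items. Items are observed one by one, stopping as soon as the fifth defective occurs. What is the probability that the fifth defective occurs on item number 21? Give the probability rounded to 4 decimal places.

0.0383

Y = trial on which the fifth success occurs; negative binomial, r=5, p=0.18.
P(Y=21) = C(20,4) · p^5 · (1−p)^16
= 4845 · 0.00018896 · 0.041785 = 0.038254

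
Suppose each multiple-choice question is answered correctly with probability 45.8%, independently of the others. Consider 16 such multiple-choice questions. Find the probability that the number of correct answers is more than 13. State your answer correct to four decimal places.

0.0007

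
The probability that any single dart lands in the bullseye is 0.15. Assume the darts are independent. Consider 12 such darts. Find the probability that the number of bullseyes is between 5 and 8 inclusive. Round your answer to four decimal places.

X ~ Binomial(12, 0.15); P(5 ≤ X ≤ 8) = Σ C(12,k) p^k (1−p)^(12−k) over k:
  k=5: C(12,5)·0.15^5·0.85^7 = 0.019280
  k=6: C(12,6)·0.15^6·0.85^6 = 0.003969
  k=7: C(12,7)·0.15^7·0.85^5 = 0.000600
  k=8: C(12,8)·0.15^8·0.85^4 = 0.000066
Total = 0.023916

0.0239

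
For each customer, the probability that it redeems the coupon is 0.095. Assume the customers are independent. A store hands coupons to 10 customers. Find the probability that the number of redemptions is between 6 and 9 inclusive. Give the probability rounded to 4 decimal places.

X ~ Binomial(10, 0.095); P(6 ≤ X ≤ 9) = Σ C(10,k) p^k (1−p)^(10−k) over k:
  k=6: C(10,6)·0.095^6·0.905^4 = 0.000104
  k=7: C(10,7)·0.095^7·0.905^3 = 0.000006
  k=8: C(10,8)·0.095^8·0.905^2 = 0.000000
  k=9: C(10,9)·0.095^9·0.905^1 = 0.000000
Total = 0.000110

0.0001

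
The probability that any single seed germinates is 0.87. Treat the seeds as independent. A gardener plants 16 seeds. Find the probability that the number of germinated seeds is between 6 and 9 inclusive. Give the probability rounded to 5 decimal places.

X ~ Binomial(16, 0.87); P(6 ≤ X ≤ 9) = Σ C(16,k) p^k (1−p)^(16−k) over k:
  k=6: C(16,6)·0.87^6·0.13^10 = 0.0000048
  k=7: C(16,7)·0.87^7·0.13^9 = 0.0000458
  k=8: C(16,8)·0.87^8·0.13^8 = 0.0003446
  k=9: C(16,9)·0.87^9·0.13^7 = 0.0020498
Total = 0.0024449

0.00244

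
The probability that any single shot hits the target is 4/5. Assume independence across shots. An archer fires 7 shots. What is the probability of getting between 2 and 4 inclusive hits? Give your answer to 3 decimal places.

X ~ Binomial(7, 0.80); P(2 ≤ X ≤ 4) = Σ C(7,k) p^k (1−p)^(7−k) over k:
  k=2: C(7,2)·0.80^2·0.20^5 = 0.00430
  k=3: C(7,3)·0.80^3·0.20^4 = 0.02867
  k=4: C(7,4)·0.80^4·0.20^3 = 0.11469
Total = 0.14766

0.148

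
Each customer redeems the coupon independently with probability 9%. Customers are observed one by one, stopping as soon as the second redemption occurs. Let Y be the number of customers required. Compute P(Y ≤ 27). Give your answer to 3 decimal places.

Finishing within 27 customers ⇔ at least 2 successes in the first 27. With X ~ Binomial(27, 0.09), P(Y ≤ 27) = 1 − P(X ≤ 1).
  k=0: C(27,0)·0.09^0·0.91^27 = 0.07836
  k=1: C(27,1)·0.09^1·0.91^26 = 0.20926
1 − 0.28762 = 0.71238

0.712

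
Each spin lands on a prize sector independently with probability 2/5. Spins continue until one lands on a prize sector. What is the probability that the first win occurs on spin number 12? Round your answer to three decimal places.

Geometric (trials to first success), p = 0.40.
P(Y = 12) = (1−p)^11 · p = 0.003628 · 0.40 = 0.00145

0.001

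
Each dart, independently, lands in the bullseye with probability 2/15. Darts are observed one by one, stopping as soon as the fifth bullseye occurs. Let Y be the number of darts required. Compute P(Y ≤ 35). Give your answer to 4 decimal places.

0.5081

Finishing within 35 darts ⇔ at least 5 successes in the first 35. With X ~ Binomial(35, 0.133333), P(Y ≤ 35) = 1 − P(X ≤ 4).
  k=0: C(35,0)·0.133333^0·0.866667^35 = 0.006681
  k=1: C(35,1)·0.133333^1·0.866667^34 = 0.035973
  k=2: C(35,2)·0.133333^2·0.866667^33 = 0.094084
  k=3: C(35,3)·0.133333^3·0.866667^32 = 0.159218
  k=4: C(35,4)·0.133333^4·0.866667^31 = 0.195961
1 − 0.491917 = 0.508083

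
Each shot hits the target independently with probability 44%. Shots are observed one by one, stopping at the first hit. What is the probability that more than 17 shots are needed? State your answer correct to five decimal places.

0.00005

Y = number of shots to the first success; geometric, p = 0.44.
P(Y > 17) = P(first 17 all fail) = (1−p)^17 = 0.0000524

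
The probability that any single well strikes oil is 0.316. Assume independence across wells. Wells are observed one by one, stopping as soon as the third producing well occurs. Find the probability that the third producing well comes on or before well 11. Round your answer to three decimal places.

Finishing within 11 wells ⇔ at least 3 successes in the first 11. With X ~ Binomial(11, 0.316), P(Y ≤ 11) = 1 − P(X ≤ 2).
  k=0: C(11,0)·0.316^0·0.684^11 = 0.01533
  k=1: C(11,1)·0.316^1·0.684^10 = 0.07792
  k=2: C(11,2)·0.316^2·0.684^9 = 0.17999
1 − 0.27324 = 0.72676

0.727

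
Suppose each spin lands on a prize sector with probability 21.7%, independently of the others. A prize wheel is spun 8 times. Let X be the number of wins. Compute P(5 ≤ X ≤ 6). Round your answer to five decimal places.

X ~ Binomial(8, 0.217); P(5 ≤ X ≤ 6) = Σ C(8,k) p^k (1−p)^(8−k) over k:
  k=5: C(8,5)·0.217^5·0.783^3 = 0.0129352
  k=6: C(8,6)·0.217^6·0.783^2 = 0.0017924
Total = 0.0147276

0.01473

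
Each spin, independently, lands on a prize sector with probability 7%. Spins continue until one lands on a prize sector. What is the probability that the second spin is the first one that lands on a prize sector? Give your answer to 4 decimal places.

0.0651

Geometric (trials to first success), p = 0.07.
P(Y = 2) = (1−p)^1 · p = 0.93 · 0.07 = 0.065100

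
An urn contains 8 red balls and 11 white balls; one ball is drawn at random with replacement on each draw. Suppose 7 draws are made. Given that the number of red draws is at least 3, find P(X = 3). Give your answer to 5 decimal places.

X ~ Binomial(7, 0.421053). Want P(X=3 | X≥3) = P(X=3) / P(X≥3).
P(X=3) = C(7,3)·0.421053^3·0.578947^4 = 0.2935172
P(X≥3) = 1 − 0.0218009 − 0.1109862 − 0.2421517 = 0.6250613
Ratio = 0.2935172 / 0.6250613 = 0.4695815

0.46958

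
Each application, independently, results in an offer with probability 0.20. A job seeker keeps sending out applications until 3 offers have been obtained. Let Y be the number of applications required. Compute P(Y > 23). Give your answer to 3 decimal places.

Needing more than 23 applications ⇔ fewer than 3 successes in the first 23. With X ~ Binomial(23, 0.20), P(Y > 23) = P(X ≤ 2).
  k=0: C(23,0)·0.20^0·0.80^23 = 0.00590
  k=1: C(23,1)·0.20^1·0.80^22 = 0.03394
  k=2: C(23,2)·0.20^2·0.80^21 = 0.09334
P(X ≤ 2) = 0.13319

0.133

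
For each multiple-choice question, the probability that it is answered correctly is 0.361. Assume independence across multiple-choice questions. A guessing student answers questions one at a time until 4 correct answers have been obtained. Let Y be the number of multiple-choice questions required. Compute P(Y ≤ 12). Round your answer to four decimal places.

Finishing within 12 multiple-choice questions ⇔ at least 4 successes in the first 12. With X ~ Binomial(12, 0.361), P(Y ≤ 12) = 1 − P(X ≤ 3).
  k=0: C(12,0)·0.361^0·0.639^12 = 0.004635
  k=1: C(12,1)·0.361^1·0.639^11 = 0.031419
  k=2: C(12,2)·0.361^2·0.639^10 = 0.097626
  k=3: C(12,3)·0.361^3·0.639^9 = 0.183845
1 − 0.317525 = 0.682475

0.6825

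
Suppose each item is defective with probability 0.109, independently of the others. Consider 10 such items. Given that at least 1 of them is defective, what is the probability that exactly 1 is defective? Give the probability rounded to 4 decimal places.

0.5634

X ~ Binomial(10, 0.109). Want P(X=1 | X≥1) = P(X=1) / P(X≥1).
P(X=1) = C(10,1)·0.109^1·0.891^9 = 0.385768
P(X≥1) = 1 − 0.315339 = 0.684661
Ratio = 0.385768 / 0.684661 = 0.563443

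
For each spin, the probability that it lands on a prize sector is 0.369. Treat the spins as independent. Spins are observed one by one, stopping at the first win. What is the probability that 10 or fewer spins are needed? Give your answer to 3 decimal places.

0.990

Y = number of spins to the first success; geometric, p = 0.369.
P(Y ≤ 10) = 1 − (1−p)^10 = 1 − 0.01001 = 0.98999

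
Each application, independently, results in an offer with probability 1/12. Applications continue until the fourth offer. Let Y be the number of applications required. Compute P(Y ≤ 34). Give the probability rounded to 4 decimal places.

0.3137

Finishing within 34 applications ⇔ at least 4 successes in the first 34. With X ~ Binomial(34, 0.083333), P(Y ≤ 34) = 1 − P(X ≤ 3).
  k=0: C(34,0)·0.083333^0·0.916667^34 = 0.051903
  k=1: C(34,1)·0.083333^1·0.916667^33 = 0.160426
  k=2: C(34,2)·0.083333^2·0.916667^32 = 0.240639
  k=3: C(34,3)·0.083333^3·0.916667^31 = 0.233347
1 − 0.686315 = 0.313685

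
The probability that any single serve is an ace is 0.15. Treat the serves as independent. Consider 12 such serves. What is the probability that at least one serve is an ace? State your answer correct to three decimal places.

0.858

P(at least one) = 1 − P(none) = 1 − (1 − 0.15)^12
= 1 − 0.14224 = 0.85776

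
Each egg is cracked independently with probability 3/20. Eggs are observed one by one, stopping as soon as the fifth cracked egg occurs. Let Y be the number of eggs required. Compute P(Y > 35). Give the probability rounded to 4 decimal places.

0.3807

Needing more than 35 eggs ⇔ fewer than 5 successes in the first 35. With X ~ Binomial(35, 0.15), P(Y > 35) = P(X ≤ 4).
  k=0: C(35,0)·0.15^0·0.85^35 = 0.003386
  k=1: C(35,1)·0.15^1·0.85^34 = 0.020912
  k=2: C(35,2)·0.15^2·0.85^33 = 0.062737
  k=3: C(35,3)·0.15^3·0.85^32 = 0.121784
  k=4: C(35,4)·0.15^4·0.85^31 = 0.171930
P(X ≤ 4) = 0.380749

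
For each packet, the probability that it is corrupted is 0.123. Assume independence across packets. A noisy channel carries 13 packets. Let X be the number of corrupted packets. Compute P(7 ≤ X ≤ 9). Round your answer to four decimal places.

0.0004

X ~ Binomial(13, 0.123); P(7 ≤ X ≤ 9) = Σ C(13,k) p^k (1−p)^(13−k) over k:
  k=7: C(13,7)·0.123^7·0.877^6 = 0.000333
  k=8: C(13,8)·0.123^8·0.877^5 = 0.000035
  k=9: C(13,9)·0.123^9·0.877^4 = 0.000003
Total = 0.000370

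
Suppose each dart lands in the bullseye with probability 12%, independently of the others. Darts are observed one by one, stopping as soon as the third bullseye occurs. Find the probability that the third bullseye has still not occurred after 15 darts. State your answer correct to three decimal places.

Needing more than 15 darts ⇔ fewer than 3 successes in the first 15. With X ~ Binomial(15, 0.12), P(Y > 15) = P(X ≤ 2).
  k=0: C(15,0)·0.12^0·0.88^15 = 0.14697
  k=1: C(15,1)·0.12^1·0.88^14 = 0.30063
  k=2: C(15,2)·0.12^2·0.88^13 = 0.28696
P(X ≤ 2) = 0.73457

0.735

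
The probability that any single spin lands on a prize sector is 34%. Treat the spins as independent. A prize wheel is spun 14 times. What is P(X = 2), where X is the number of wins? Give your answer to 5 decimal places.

0.07187

X ~ Binomial(n=14, p=0.34).
P(X=2) = C(14,2) · p^2 · (1−p)^12
= 91 · 0.1156 · 0.0068317 = 0.0718665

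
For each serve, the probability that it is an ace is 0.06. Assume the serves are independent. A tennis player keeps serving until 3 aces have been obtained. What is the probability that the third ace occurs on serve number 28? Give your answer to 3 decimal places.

0.016

Y = trial on which the third success occurs; negative binomial, r=3, p=0.06.
P(Y=28) = C(27,2) · p^3 · (1−p)^25
= 351 · 0.000216 · 0.21291 = 0.01614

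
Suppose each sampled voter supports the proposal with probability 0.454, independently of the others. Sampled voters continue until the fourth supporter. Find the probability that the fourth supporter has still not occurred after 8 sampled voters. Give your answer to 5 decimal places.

0.46763

Needing more than 8 sampled voters ⇔ fewer than 4 successes in the first 8. With X ~ Binomial(8, 0.454), P(Y > 8) = P(X ≤ 3).
  k=0: C(8,0)·0.454^0·0.546^8 = 0.0078984
  k=1: C(8,1)·0.454^1·0.546^7 = 0.0525405
  k=2: C(8,2)·0.454^2·0.546^6 = 0.1529064
  k=3: C(8,3)·0.454^3·0.546^5 = 0.2542839
P(X ≤ 3) = 0.4676292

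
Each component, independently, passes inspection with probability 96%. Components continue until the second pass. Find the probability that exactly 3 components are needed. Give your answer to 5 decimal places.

0.07373

Y = trial on which the second success occurs; negative binomial, r=2, p=0.96.
P(Y=3) = C(2,1) · p^2 · (1−p)^1
= 2 · 0.9216 · 0.04 = 0.0737280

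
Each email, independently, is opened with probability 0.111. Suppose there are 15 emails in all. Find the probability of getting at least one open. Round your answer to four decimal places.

0.8288

P(at least one) = 1 − P(none) = 1 − (1 − 0.111)^15
= 1 − 0.171209 = 0.828791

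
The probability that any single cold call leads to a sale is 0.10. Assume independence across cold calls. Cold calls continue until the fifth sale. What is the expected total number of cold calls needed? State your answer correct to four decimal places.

50.0000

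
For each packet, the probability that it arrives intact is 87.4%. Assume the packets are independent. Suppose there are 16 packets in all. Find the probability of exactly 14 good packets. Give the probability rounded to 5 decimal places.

X ~ Binomial(n=16, p=0.874).
P(X=14) = C(16,14) · p^14 · (1−p)^2
= 120 · 0.15176 · 0.015876 = 0.2891228

0.28912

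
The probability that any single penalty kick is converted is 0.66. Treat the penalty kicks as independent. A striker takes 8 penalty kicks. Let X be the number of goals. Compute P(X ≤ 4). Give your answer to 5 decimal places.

X ~ Binomial(8, 0.66); P(X ≤ 4) = Σ C(8,k) p^k (1−p)^(8−k) over k:
  k=0: C(8,0)·0.66^0·0.34^8 = 0.0001786
  k=1: C(8,1)·0.66^1·0.34^7 = 0.0027732
  k=2: C(8,2)·0.66^2·0.34^6 = 0.0188417
  k=3: C(8,3)·0.66^3·0.34^5 = 0.0731500
  k=4: C(8,4)·0.66^4·0.34^4 = 0.1774964
Total = 0.2724399

0.27244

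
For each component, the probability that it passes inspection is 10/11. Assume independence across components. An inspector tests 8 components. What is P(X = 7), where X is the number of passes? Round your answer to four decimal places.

X ~ Binomial(n=8, p=0.909091).
P(X=7) = C(8,7) · p^7 · (1−p)^1
= 8 · 0.51316 · 0.090909 = 0.373206

0.3732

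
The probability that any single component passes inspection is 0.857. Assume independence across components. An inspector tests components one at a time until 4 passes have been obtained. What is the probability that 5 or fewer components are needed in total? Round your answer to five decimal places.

0.84796

Finishing within 5 components ⇔ at least 4 successes in the first 5. With X ~ Binomial(5, 0.857), P(Y ≤ 5) = 1 − P(X ≤ 3).
  k=0: C(5,0)·0.857^0·0.143^5 = 0.0000598
  k=1: C(5,1)·0.857^1·0.143^4 = 0.0017918
  k=2: C(5,2)·0.857^2·0.143^3 = 0.0214768
  k=3: C(5,3)·0.857^3·0.143^2 = 0.1287107
1 − 0.1520391 = 0.8479609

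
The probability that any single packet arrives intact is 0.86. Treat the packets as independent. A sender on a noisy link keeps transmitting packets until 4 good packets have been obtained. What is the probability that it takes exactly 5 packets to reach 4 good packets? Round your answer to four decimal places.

0.3063

Y = trial on which the fourth success occurs; negative binomial, r=4, p=0.86.
P(Y=5) = C(4,3) · p^4 · (1−p)^1
= 4 · 0.54701 · 0.14 = 0.306325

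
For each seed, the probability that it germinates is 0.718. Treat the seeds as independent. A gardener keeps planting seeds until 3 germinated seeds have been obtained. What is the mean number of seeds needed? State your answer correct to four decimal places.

4.1783

Y = total seeds until the third success; negative binomial with r=3, p=0.718.
E[Y] = r / p = 3 / 0.718 = 4.178273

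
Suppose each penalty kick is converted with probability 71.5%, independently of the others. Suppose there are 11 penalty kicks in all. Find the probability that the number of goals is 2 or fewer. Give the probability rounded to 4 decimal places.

X ~ Binomial(11, 0.715); P(X ≤ 2) = Σ C(11,k) p^k (1−p)^(11−k) over k:
  k=0: C(11,0)·0.715^0·0.285^11 = 0.000001
  k=1: C(11,1)·0.715^1·0.285^10 = 0.000028
  k=2: C(11,2)·0.715^2·0.285^9 = 0.000349
Total = 0.000378

0.0004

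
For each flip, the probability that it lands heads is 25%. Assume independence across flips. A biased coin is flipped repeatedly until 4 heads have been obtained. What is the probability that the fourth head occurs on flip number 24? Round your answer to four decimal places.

0.0219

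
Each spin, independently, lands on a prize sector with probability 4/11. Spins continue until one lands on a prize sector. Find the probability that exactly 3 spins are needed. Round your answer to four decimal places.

0.1473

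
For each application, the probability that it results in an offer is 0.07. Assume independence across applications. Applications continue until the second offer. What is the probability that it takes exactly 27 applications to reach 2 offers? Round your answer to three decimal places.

0.021

Y = trial on which the second success occurs; negative binomial, r=2, p=0.07.
P(Y=27) = C(26,1) · p^2 · (1−p)^25
= 26 · 0.0049 · 0.16296 = 0.02076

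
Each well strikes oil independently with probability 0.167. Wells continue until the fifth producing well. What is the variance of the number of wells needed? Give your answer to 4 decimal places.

Y = total wells until the fifth success; negative binomial with r=5, p=0.167.
Var(Y) = r(1−p)/p² = 5·0.833 / 0.167² = 149.342034

149.3420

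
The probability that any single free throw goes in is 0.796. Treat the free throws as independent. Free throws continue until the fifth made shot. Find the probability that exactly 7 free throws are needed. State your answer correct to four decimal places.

Y = trial on which the fifth success occurs; negative binomial, r=5, p=0.796.
P(Y=7) = C(6,4) · p^5 · (1−p)^2
= 15 · 0.31957 · 0.041616 = 0.199488

0.1995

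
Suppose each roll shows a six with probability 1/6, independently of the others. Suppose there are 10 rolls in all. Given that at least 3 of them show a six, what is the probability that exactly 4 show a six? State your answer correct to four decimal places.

X ~ Binomial(10, 0.166667). Want P(X=4 | X≥3) = P(X=4) / P(X≥3).
P(X=4) = C(10,4)·0.166667^4·0.833333^6 = 0.054266
P(X≥3) = 1 − 0.161506 − 0.323011 − 0.290710 = 0.224773
Ratio = 0.054266 / 0.224773 = 0.241425

0.2414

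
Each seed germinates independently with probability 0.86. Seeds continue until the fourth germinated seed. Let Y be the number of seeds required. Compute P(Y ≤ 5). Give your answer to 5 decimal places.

0.85333

Finishing within 5 seeds ⇔ at least 4 successes in the first 5. With X ~ Binomial(5, 0.86), P(Y ≤ 5) = 1 − P(X ≤ 3).
  k=0: C(5,0)·0.86^0·0.14^5 = 0.0000538
  k=1: C(5,1)·0.86^1·0.14^4 = 0.0016519
  k=2: C(5,2)·0.86^2·0.14^3 = 0.0202946
  k=3: C(5,3)·0.86^3·0.14^2 = 0.1246670
1 − 0.1466673 = 0.8533327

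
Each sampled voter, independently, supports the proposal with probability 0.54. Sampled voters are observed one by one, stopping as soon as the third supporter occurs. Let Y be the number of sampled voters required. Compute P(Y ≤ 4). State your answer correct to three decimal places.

0.375

Finishing within 4 sampled voters ⇔ at least 3 successes in the first 4. With X ~ Binomial(4, 0.54), P(Y ≤ 4) = 1 − P(X ≤ 2).
  k=0: C(4,0)·0.54^0·0.46^4 = 0.04477
  k=1: C(4,1)·0.54^1·0.46^3 = 0.21025
  k=2: C(4,2)·0.54^2·0.46^2 = 0.37022
1 − 0.62524 = 0.37476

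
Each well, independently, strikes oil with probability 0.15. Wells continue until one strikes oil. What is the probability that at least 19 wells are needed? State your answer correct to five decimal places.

0.05365

Y = number of wells to the first success; geometric, p = 0.15.
P(Y > 18) = P(first 18 all fail) = (1−p)^18 = 0.0536464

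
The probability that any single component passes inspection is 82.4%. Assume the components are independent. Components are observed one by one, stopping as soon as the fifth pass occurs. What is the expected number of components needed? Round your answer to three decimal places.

6.068

Y = total components until the fifth success; negative binomial with r=5, p=0.824.
E[Y] = r / p = 5 / 0.824 = 6.06796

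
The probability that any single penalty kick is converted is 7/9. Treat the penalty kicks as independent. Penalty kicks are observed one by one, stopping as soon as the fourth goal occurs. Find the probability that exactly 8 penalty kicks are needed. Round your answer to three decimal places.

0.031

Y = trial on which the fourth success occurs; negative binomial, r=4, p=0.777778.
P(Y=8) = C(7,3) · p^4 · (1−p)^4
= 35 · 0.36595 · 0.0024387 = 0.03123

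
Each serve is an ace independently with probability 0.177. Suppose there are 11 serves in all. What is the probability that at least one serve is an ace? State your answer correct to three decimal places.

0.883

P(at least one) = 1 − P(none) = 1 − (1 − 0.177)^11
= 1 − 0.11733 = 0.88267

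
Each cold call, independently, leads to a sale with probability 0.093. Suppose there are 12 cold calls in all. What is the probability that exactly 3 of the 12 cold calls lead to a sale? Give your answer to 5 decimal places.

0.07351

X ~ Binomial(n=12, p=0.093).
P(X=3) = C(12,3) · p^3 · (1−p)^9
= 220 · 0.00080436 · 0.4154 = 0.0735084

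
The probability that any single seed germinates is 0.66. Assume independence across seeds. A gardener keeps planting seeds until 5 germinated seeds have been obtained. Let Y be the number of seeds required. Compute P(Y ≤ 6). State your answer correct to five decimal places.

0.33813

Finishing within 6 seeds ⇔ at least 5 successes in the first 6. With X ~ Binomial(6, 0.66), P(Y ≤ 6) = 1 − P(X ≤ 4).
  k=0: C(6,0)·0.66^0·0.34^6 = 0.0015448
  k=1: C(6,1)·0.66^1·0.34^5 = 0.0179924
  k=2: C(6,2)·0.66^2·0.34^4 = 0.0873162
  k=3: C(6,3)·0.66^3·0.34^3 = 0.2259949
  k=4: C(6,4)·0.66^4·0.34^2 = 0.3290219
1 − 0.6618702 = 0.3381298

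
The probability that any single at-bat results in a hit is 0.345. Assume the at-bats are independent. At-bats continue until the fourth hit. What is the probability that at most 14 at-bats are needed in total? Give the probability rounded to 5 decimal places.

0.76775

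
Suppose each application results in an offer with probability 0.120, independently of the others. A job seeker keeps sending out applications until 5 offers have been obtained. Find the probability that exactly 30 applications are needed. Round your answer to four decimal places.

0.0242

Y = trial on which the fifth success occurs; negative binomial, r=5, p=0.12.
P(Y=30) = C(29,4) · p^5 · (1−p)^25
= 23751 · 2.4883e-05 · 0.040932 = 0.024191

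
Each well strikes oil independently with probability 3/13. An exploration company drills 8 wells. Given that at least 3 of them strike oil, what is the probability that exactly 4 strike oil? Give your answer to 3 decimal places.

X ~ Binomial(8, 0.230769). Want P(X=4 | X≥3) = P(X=4) / P(X≥3).
P(X=4) = C(8,4)·0.230769^4·0.769231^4 = 0.06951
P(X≥3) = 1 − 0.12259 − 0.29421 − 0.30893 = 0.27427
Ratio = 0.06951 / 0.27427 = 0.25343

0.253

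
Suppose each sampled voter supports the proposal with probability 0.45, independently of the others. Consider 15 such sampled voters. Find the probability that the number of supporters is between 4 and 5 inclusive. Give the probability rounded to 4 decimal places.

X ~ Binomial(15, 0.45); P(4 ≤ X ≤ 5) = Σ C(15,k) p^k (1−p)^(15−k) over k:
  k=4: C(15,4)·0.45^4·0.55^11 = 0.077978
  k=5: C(15,5)·0.45^5·0.55^10 = 0.140360
Total = 0.218338

0.2183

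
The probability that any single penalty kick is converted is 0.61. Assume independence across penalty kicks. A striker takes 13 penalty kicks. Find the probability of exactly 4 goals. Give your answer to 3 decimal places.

X ~ Binomial(n=13, p=0.61).
P(X=4) = C(13,4) · p^4 · (1−p)^9
= 715 · 0.13846 · 0.00020873 = 0.02066

0.021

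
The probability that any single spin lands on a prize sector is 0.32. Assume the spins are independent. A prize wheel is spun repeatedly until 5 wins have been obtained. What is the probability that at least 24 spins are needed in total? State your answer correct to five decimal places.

Needing more than 23 spins ⇔ fewer than 5 successes in the first 23. With X ~ Binomial(23, 0.32), P(Y > 23) = P(X ≤ 4).
  k=0: C(23,0)·0.32^0·0.68^23 = 0.0001405
  k=1: C(23,1)·0.32^1·0.68^22 = 0.0015208
  k=2: C(23,2)·0.32^2·0.68^21 = 0.0078724
  k=3: C(23,3)·0.32^3·0.68^20 = 0.0259326
  k=4: C(23,4)·0.32^4·0.68^19 = 0.0610180
P(X ≤ 4) = 0.0964843

0.09648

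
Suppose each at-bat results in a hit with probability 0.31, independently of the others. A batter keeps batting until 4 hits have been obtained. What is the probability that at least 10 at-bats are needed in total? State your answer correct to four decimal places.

0.7065

Needing more than 9 at-bats ⇔ fewer than 4 successes in the first 9. With X ~ Binomial(9, 0.31), P(Y > 9) = P(X ≤ 3).
  k=0: C(9,0)·0.31^0·0.69^9 = 0.035452
  k=1: C(9,1)·0.31^1·0.69^8 = 0.143350
  k=2: C(9,2)·0.31^2·0.69^7 = 0.257614
  k=3: C(9,3)·0.31^3·0.69^6 = 0.270059
P(X ≤ 3) = 0.706475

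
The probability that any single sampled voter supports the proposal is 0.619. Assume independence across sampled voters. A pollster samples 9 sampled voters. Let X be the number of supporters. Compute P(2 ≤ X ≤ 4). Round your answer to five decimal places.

0.22553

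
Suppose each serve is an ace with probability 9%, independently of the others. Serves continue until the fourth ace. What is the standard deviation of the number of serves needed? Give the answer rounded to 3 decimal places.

21.199

Y = total serves until the fourth success; negative binomial with r=4, p=0.09.
SD(Y) = √[r(1−p)/p²] = √(449.38272) = 21.19865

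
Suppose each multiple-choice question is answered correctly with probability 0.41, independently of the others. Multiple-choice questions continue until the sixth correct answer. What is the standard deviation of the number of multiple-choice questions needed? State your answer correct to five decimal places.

4.58900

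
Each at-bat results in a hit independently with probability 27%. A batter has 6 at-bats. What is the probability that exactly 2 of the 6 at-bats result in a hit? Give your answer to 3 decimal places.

0.311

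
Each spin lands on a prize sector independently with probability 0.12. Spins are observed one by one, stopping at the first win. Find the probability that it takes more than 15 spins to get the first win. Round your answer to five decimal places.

0.14697

Y = number of spins to the first success; geometric, p = 0.12.
P(Y > 15) = P(first 15 all fail) = (1−p)^15 = 0.1469739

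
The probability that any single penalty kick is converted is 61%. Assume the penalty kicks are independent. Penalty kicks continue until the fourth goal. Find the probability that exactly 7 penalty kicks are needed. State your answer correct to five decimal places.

0.16426

Y = trial on which the fourth success occurs; negative binomial, r=4, p=0.61.
P(Y=7) = C(6,3) · p^4 · (1−p)^3
= 20 · 0.13846 · 0.059319 = 0.1642643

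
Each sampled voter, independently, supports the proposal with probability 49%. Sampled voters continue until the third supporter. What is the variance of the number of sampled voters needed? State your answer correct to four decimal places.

Y = total sampled voters until the third success; negative binomial with r=3, p=0.49.
Var(Y) = r(1−p)/p² = 3·0.51 / 0.49² = 6.372345

6.3723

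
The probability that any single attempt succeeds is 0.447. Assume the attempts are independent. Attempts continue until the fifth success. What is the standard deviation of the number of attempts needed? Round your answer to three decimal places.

Y = total attempts until the fifth success; negative binomial with r=5, p=0.447.
SD(Y) = √[r(1−p)/p²] = √(13.83822) = 3.71998

3.720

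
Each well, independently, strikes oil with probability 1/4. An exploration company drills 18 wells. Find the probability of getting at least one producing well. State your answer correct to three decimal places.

0.994

P(at least one) = 1 − P(none) = 1 − (1 − 0.25)^18
= 1 − 0.00564 = 0.99436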